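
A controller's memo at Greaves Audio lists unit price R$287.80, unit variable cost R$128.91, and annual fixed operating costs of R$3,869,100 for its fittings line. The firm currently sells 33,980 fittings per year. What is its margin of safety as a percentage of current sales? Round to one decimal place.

28.3%

Unit CM = price − variable cost = R$287.80 − R$128.91 = R$158.89. Break-even units = R$3,869,100 ÷ R$158.89 = 24,350.81; break-even revenue = 24,350.81 × R$287.80 = R$7,008,162.75.
Actual sales revenue = 33,980 × R$287.80 = R$9,779,444.00.
Margin of safety = (R$9,779,444.00 − R$7,008,162.75) ÷ R$9,779,444.00 = 28.3%.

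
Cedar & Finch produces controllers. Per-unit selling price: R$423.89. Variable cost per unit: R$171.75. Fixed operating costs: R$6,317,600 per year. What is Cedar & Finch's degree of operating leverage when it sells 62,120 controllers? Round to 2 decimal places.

At 62,120 units, contribution = 62,120 × R$252.14 = R$15,662,936.80.
Subtracting fixed costs: EBIT = R$15,662,936.80 − R$6,317,600 = R$9,345,336.80.
Degree of operating leverage = R$15,662,936.80 / R$9,345,336.80 = 1.6760.

1.68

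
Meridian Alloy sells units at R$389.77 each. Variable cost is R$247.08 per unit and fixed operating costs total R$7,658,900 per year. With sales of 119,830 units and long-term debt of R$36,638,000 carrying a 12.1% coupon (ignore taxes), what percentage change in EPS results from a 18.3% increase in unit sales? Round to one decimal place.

+62.5%

Contribution at this volume is 119,830 × R$142.69 = R$17,098,542.70.
EBIT = R$17,098,542.70 − R$7,658,900 = R$9,439,642.70.
After interest of R$4,433,198.00, pre-tax earnings = R$5,006,444.70.
Degree of combined leverage = contribution ÷ (EBIT − I) = R$17,098,542.70 ÷ R$5,006,444.70 = 3.4153.
EPS therefore changes by 3.4153 × (+18.3%) = +62.5%.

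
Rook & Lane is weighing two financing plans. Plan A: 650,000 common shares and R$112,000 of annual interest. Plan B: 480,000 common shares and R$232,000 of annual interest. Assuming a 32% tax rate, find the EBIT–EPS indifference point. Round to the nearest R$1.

R$570,824

At indifference, (EBIT − 112,000)(1 − t)/650,000 = (EBIT − 232,000)(1 − t)/480,000.
Cancelling (1 − t) and cross-multiplying: 480,000·(EBIT − 112,000) = 650,000·(EBIT − 232,000).
EBIT × (650,000 − 480,000) = 232,000 × 650,000 − 112,000 × 480,000 = 97,040,000,000, so EBIT = 97,040,000,000 ÷ 170,000 = 570,823.53.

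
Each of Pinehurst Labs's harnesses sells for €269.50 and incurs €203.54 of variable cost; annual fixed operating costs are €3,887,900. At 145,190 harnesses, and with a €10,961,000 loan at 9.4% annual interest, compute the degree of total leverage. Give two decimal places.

At 145,190 units, contribution = 145,190 × €65.96 = €9,576,732.40.
EBIT = €9,576,732.40 − €3,887,900 = €5,688,832.40. Interest = €1,030,334.00.
DOL = €9,576,732.40 ÷ €5,688,832.40 = 1.6834; DFL = €5,688,832.40 ÷ €4,658,498.40 = 1.2212.
Combined leverage = 1.6834 × 1.2212 = 2.0558.

2.06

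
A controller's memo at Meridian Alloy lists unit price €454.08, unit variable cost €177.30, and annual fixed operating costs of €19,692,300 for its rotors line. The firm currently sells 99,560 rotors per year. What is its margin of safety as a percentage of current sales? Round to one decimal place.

Unit CM = price − variable cost = €454.08 − €177.30 = €276.78. Break-even units = €19,692,300 ÷ €276.78 = 71,147.84; break-even revenue = 71,147.84 × €454.08 = €32,306,812.57.
Current sales = 99,560 × €454.08 = €45,208,204.80.
Margin of safety = (€45,208,204.80 − €32,306,812.57) ÷ €45,208,204.80 = 28.5%.

28.5%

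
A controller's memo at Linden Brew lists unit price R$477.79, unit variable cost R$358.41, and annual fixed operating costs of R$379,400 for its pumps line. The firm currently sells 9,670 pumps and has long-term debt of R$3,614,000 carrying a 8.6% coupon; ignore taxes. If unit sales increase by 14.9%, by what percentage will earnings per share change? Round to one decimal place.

+37.1%

Total contribution margin = 9,670 × R$119.38 = R$1,154,404.60.
Operating income = contribution − fixed costs = R$1,154,404.60 − R$379,400 = R$775,004.60.
After interest of R$310,804.00, pre-tax earnings = R$464,200.60.
DCL = total CM / (EBIT − I) = R$1,154,404.60 / R$464,200.60 = 2.4869.
EPS therefore changes by 2.4869 × (+14.9%) = +37.1%.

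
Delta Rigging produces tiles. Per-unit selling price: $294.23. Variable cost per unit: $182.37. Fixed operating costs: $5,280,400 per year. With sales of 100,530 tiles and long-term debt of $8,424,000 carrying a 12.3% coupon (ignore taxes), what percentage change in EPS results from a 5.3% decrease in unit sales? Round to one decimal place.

Total contribution margin = 100,530 × $111.86 = $11,245,285.80.
EBIT = $11,245,285.80 − $5,280,400 = $5,964,885.80.
Interest = $1,036,152.00, so EBIT − I = $4,928,733.80.
Degree of combined leverage = contribution ÷ (EBIT − I) = $11,245,285.80 ÷ $4,928,733.80 = 2.2816.
EPS therefore changes by 2.2816 × (-5.3%) = -12.1%.

-12.1%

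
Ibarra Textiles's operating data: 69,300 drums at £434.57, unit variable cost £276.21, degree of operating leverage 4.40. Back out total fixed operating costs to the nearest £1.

£8,480,178

Total contribution margin = 69,300 × £158.36 = £10,974,348.00.
Since DOL = CM ÷ EBIT, EBIT = £10,974,348.00 ÷ 4.40 = £2,494,170.00.
And FC = contribution − EBIT = £10,974,348.00 − £2,494,170.00 = £8,480,178.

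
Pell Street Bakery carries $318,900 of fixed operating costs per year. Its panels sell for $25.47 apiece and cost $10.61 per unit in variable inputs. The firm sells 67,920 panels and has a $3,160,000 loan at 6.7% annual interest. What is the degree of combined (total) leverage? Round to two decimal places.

2.11

Total contribution margin = 67,920 × $14.86 = $1,009,291.20.
Operating income = contribution − fixed costs = $1,009,291.20 − $318,900 = $690,391.20. Interest = $211,720.00.
DOL = $1,009,291.20 ÷ $690,391.20 = 1.4619; DFL = $690,391.20 ÷ $478,671.20 = 1.4423.
DCL = DOL × DFL = 1.4619 × 1.4423 = 2.1085.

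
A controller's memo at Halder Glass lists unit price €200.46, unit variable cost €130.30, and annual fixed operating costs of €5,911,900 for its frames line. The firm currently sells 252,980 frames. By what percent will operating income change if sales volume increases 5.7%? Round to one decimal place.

Total contribution margin = 252,980 × €70.16 = €17,749,076.80.
Subtracting fixed costs: EBIT = €17,749,076.80 − €5,911,900 = €11,837,176.80.
So DOL = total CM / EBIT = €17,749,076.80 / €11,837,176.80 = 1.4994.
So EBIT moves 1.4994 × (+5.7%) = +8.5%.

+8.5%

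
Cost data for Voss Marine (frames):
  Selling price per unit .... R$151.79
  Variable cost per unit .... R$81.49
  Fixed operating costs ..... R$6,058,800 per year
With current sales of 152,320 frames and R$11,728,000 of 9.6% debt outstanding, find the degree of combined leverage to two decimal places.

At 152,320 units, contribution = 152,320 × R$70.30 = R$10,708,096.00.
Operating income = contribution − fixed costs = R$10,708,096.00 − R$6,058,800 = R$4,649,296.00. Interest = R$1,125,888.00.
DOL = R$10,708,096.00 ÷ R$4,649,296.00 = 2.3032; DFL = R$4,649,296.00 ÷ R$3,523,408.00 = 1.3195.
DCL = DOL × DFL = 2.3032 × 1.3195 = 3.0391.

3.04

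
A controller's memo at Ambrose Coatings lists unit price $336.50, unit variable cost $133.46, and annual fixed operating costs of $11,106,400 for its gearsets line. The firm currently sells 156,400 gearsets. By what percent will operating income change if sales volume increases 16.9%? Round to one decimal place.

Contribution at this volume is 156,400 × $203.04 = $31,755,456.00.
EBIT = $31,755,456.00 − $11,106,400 = $20,649,056.00.
So DOL = total CM / EBIT = $31,755,456.00 / $20,649,056.00 = 1.5379.
So EBIT moves 1.5379 × (+16.9%) = +26.0%.

+26.0%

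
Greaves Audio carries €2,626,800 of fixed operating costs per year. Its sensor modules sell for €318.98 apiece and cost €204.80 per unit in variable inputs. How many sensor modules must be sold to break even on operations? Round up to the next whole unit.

Each unit contributes €318.98 − €204.80 = €114.18.
Break-even Q = €2,626,800 / €114.18 = 23,005.78 → 23,006 sensor modules.

23,006 sensor modules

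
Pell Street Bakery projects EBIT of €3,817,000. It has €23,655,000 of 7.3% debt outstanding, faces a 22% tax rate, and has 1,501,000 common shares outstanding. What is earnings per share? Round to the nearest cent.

Pre-tax income = €3,817,000 − €1,726,815.00 = €2,090,185.00.
Net income = €2,090,185.00 × (1 − 0.22) = €1,630,344.30.
EPS = €1,630,344.30 ÷ 1,501,000 = €1.09.

€1.09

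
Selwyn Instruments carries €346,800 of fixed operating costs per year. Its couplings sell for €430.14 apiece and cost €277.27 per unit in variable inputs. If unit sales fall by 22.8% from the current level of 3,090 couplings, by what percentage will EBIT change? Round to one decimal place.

Total contribution margin = 3,090 × €152.87 = €472,368.30.
EBIT = €472,368.30 − €346,800 = €125,568.30.
Degree of operating leverage = €472,368.30 / €125,568.30 = 3.7618.
%ΔEBIT = DOL × %ΔSales = 3.7618 × -22.8% = -85.8%.

-85.8%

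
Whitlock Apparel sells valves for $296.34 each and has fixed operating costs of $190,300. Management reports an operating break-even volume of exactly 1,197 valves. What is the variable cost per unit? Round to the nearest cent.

At break-even, FC = Q × (P − VC), so P − VC = $190,300 ÷ 1,197 = $158.9808.
Hence VC = price − CM = $296.34 − $158.9808 = $137.36.

$137.36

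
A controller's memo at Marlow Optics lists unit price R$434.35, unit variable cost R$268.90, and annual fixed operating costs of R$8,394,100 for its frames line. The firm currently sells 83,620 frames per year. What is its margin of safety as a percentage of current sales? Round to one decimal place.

Contribution margin per unit = R$434.35 − R$268.90 = R$165.45. Break-even units = R$8,394,100 ÷ R$165.45 = 50,734.97; break-even revenue = 50,734.97 × R$434.35 = R$22,036,732.15.
Current sales = 83,620 × R$434.35 = R$36,320,347.00.
Margin of safety = (R$36,320,347.00 − R$22,036,732.15) ÷ R$36,320,347.00 = 39.3%.

39.3%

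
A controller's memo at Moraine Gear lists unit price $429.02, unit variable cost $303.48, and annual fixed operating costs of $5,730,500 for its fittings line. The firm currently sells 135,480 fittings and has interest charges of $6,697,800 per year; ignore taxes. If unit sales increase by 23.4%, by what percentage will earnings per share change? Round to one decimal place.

At 135,480 units, contribution = 135,480 × $125.54 = $17,008,159.20.
EBIT = $17,008,159.20 − $5,730,500 = $11,277,659.20.
After interest of $6,697,800.00, pre-tax earnings = $4,579,859.20.
Degree of combined leverage = contribution ÷ (EBIT − I) = $17,008,159.20 ÷ $4,579,859.20 = 3.7137.
EPS therefore changes by 3.7137 × (+23.4%) = +86.9%.

+86.9%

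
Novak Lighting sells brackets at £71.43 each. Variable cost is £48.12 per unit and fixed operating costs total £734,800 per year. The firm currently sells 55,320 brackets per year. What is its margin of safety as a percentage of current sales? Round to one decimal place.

Each unit contributes £71.43 − £48.12 = £23.31. Break-even units = £734,800 ÷ £23.31 = 31,522.95; break-even revenue = 31,522.95 × £71.43 = £2,251,684.43.
Actual sales revenue = 55,320 × £71.43 = £3,951,507.60.
Margin of safety = (£3,951,507.60 − £2,251,684.43) ÷ £3,951,507.60 = 43.0%.

43.0%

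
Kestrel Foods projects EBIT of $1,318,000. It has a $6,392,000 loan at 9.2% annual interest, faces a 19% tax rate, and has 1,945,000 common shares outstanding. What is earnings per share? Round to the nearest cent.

$0.30

Interest = $588,064.00, so EBT = $1,318,000 − $588,064.00 = $729,936.00.
Net income = $729,936.00 × (1 − 0.19) = $591,248.16.
EPS = $591,248.16 ÷ 1,945,000 = $0.30.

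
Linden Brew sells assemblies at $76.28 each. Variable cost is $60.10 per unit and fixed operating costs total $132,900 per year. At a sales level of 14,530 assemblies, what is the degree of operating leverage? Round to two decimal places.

2.30

Contribution at this volume is 14,530 × $16.18 = $235,095.40.
Subtracting fixed costs: EBIT = $235,095.40 − $132,900 = $102,195.40.
So DOL = total CM / EBIT = $235,095.40 / $102,195.40 = 2.3004.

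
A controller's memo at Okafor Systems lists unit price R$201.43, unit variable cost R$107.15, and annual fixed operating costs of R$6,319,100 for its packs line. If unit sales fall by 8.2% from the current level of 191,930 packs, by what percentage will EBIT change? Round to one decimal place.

At 191,930 units, contribution = 191,930 × R$94.28 = R$18,095,160.40.
Operating income = contribution − fixed costs = R$18,095,160.40 − R$6,319,100 = R$11,776,060.40.
So DOL = total CM / EBIT = R$18,095,160.40 / R$11,776,060.40 = 1.5366.
So EBIT moves 1.5366 × (-8.2%) = -12.6%.

-12.6%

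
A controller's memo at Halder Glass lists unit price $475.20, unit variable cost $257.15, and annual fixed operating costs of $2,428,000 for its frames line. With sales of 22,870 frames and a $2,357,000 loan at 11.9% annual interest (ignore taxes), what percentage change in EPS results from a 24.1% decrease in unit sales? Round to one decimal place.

At 22,870 units, contribution = 22,870 × $218.05 = $4,986,803.50.
EBIT = $4,986,803.50 − $2,428,000 = $2,558,803.50.
Interest = $280,483.00, so EBIT − I = $2,278,320.50.
DCL = total CM / (EBIT − I) = $4,986,803.50 / $2,278,320.50 = 2.1888.
%ΔEPS = DCL × %ΔSales = 2.1888 × -24.1% = -52.8%.

-52.8%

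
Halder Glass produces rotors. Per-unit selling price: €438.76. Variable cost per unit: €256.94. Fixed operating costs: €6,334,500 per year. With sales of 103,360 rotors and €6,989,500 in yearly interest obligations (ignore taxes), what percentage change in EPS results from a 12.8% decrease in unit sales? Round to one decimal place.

Total contribution margin = 103,360 × €181.82 = €18,792,915.20.
Operating income = contribution − fixed costs = €18,792,915.20 − €6,334,500 = €12,458,415.20.
Interest = €6,989,500.00, so EBIT − I = €5,468,915.20.
Degree of combined leverage = contribution ÷ (EBIT − I) = €18,792,915.20 ÷ €5,468,915.20 = 3.4363.
EPS therefore changes by 3.4363 × (-12.8%) = -44.0%.

-44.0%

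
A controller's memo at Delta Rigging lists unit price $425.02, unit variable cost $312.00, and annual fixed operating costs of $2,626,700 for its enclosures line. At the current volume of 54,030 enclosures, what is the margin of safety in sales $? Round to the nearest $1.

$13,085,933

Each unit contributes $425.02 − $312.00 = $113.02. Break-even units = $2,626,700 ÷ $113.02 = 23,241.02; break-even revenue = 23,241.02 × $425.02 = $9,877,898.02.
Actual sales revenue = 54,030 × $425.02 = $22,963,830.60.
Margin of safety = $22,963,830.60 − $9,877,898.02 = $13,085,933.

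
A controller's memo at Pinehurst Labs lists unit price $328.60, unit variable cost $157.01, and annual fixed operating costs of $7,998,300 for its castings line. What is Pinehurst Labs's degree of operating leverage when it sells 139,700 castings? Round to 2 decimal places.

1.50

At 139,700 units, contribution = 139,700 × $171.59 = $23,971,123.00.
EBIT = $23,971,123.00 − $7,998,300 = $15,972,823.00.
Degree of operating leverage = $23,971,123.00 / $15,972,823.00 = 1.5007.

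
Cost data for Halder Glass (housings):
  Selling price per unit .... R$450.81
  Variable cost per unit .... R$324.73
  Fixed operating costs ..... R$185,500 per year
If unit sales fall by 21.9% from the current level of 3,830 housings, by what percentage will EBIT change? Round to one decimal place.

Contribution at this volume is 3,830 × R$126.08 = R$482,886.40.
Operating income = contribution − fixed costs = R$482,886.40 − R$185,500 = R$297,386.40.
So DOL = total CM / EBIT = R$482,886.40 / R$297,386.40 = 1.6238.
Operating income changes by 1.6238 × -21.9% = -35.6%.

-35.6%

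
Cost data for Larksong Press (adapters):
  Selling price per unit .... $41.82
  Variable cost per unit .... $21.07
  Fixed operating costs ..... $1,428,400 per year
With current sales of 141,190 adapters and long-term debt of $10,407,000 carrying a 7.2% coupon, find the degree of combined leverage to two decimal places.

3.90

At 141,190 units, contribution = 141,190 × $20.75 = $2,929,692.50.
Operating income = contribution − fixed costs = $2,929,692.50 − $1,428,400 = $1,501,292.50. Interest = $749,304.00, so EBIT − I = $751,988.50.
Degree of total leverage = total CM / (EBIT − interest) = $2,929,692.50 / $751,988.50 = 3.8959.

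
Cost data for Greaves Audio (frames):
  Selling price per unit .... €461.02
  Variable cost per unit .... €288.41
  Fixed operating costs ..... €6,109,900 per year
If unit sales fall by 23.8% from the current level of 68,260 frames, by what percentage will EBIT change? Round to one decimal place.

At 68,260 units, contribution = 68,260 × €172.61 = €11,782,358.60.
Operating income = contribution − fixed costs = €11,782,358.60 − €6,109,900 = €5,672,458.60.
So DOL = total CM / EBIT = €11,782,358.60 / €5,672,458.60 = 2.0771.
So EBIT moves 2.0771 × (-23.8%) = -49.4%.

-49.4%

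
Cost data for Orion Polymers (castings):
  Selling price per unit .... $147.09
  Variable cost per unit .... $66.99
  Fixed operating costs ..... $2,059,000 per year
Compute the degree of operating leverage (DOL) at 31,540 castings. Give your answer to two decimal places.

5.41

At 31,540 units, contribution = 31,540 × $80.10 = $2,526,354.00.
Operating income = contribution − fixed costs = $2,526,354.00 − $2,059,000 = $467,354.00.
So DOL = total CM / EBIT = $2,526,354.00 / $467,354.00 = 5.4057.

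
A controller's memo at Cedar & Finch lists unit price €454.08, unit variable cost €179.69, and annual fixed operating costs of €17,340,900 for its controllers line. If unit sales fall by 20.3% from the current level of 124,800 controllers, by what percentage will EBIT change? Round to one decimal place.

-41.1%

Contribution at this volume is 124,800 × €274.39 = €34,243,872.00.
Subtracting fixed costs: EBIT = €34,243,872.00 − €17,340,900 = €16,902,972.00.
DOL = contribution ÷ EBIT = €34,243,872.00 ÷ €16,902,972.00 = 2.0259.
%ΔEBIT = DOL × %ΔSales = 2.0259 × -20.3% = -41.1%.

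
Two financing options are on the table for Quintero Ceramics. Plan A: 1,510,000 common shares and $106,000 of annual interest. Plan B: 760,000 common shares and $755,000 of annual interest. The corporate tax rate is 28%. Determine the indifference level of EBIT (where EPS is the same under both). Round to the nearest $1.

Set EPS_A = EPS_B: (EBIT − $106,000)(1 − 0.28) ÷ 1,510,000 = (EBIT − $755,000)(1 − 0.28) ÷ 760,000.
Cancelling (1 − t) and cross-multiplying: 760,000·(EBIT − 106,000) = 1,510,000·(EBIT − 755,000).
EBIT × (1,510,000 − 760,000) = 755,000 × 1,510,000 − 106,000 × 760,000 = 1,059,490,000,000, so EBIT = 1,059,490,000,000 ÷ 750,000 = 1,412,653.33.

$1,412,653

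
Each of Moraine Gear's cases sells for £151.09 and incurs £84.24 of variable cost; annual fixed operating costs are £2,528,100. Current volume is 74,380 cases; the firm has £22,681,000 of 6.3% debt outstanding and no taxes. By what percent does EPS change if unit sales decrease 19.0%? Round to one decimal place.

Total contribution margin = 74,380 × £66.85 = £4,972,303.00.
Subtracting fixed costs: EBIT = £4,972,303.00 − £2,528,100 = £2,444,203.00.
Interest = £1,428,903.00, so EBIT − I = £1,015,300.00.
Degree of combined leverage = contribution ÷ (EBIT − I) = £4,972,303.00 ÷ £1,015,300.00 = 4.8974.
%ΔEPS = DCL × %ΔSales = 4.8974 × -19.0% = -93.1%.

-93.1%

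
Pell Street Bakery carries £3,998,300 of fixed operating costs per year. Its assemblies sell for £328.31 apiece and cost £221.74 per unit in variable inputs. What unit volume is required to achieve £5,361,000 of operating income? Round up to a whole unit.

Each unit contributes £328.31 − £221.74 = £106.57.
Need Q such that Q × £106.57 − £3,998,300 = £5,361,000, i.e. Q = £9,359,300 / £106.57 = 87,823.03 → 87,824.

87,824 assemblies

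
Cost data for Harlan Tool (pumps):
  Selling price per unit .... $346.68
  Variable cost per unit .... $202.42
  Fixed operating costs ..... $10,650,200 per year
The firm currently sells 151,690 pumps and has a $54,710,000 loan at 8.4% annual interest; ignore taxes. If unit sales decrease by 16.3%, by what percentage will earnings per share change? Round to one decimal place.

-53.7%

At 151,690 units, contribution = 151,690 × $144.26 = $21,882,799.40.
Operating income = contribution − fixed costs = $21,882,799.40 − $10,650,200 = $11,232,599.40.
Interest = $4,595,640.00, so EBIT − I = $6,636,959.40.
DCL = total CM / (EBIT − I) = $21,882,799.40 / $6,636,959.40 = 3.2971.
%ΔEPS = DCL × %ΔSales = 3.2971 × -16.3% = -53.7%.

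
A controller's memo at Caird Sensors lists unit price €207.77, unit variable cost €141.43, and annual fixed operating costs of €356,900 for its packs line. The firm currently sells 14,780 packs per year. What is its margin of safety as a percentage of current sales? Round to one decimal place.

63.6%

Contribution margin per unit = €207.77 − €141.43 = €66.34. Break-even units = €356,900 ÷ €66.34 = 5,379.86; break-even revenue = 5,379.86 × €207.77 = €1,117,773.79.
Actual sales revenue = 14,780 × €207.77 = €3,070,840.60.
Margin of safety = (€3,070,840.60 − €1,117,773.79) ÷ €3,070,840.60 = 63.6%.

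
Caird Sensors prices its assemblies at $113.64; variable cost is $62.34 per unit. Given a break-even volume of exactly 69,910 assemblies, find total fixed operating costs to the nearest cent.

$3,586,383.00

Contribution margin per unit = $113.64 − $62.34 = $51.30.
Fixed costs = break-even units × CM = 69,910 × $51.30 = $3,586,383.00.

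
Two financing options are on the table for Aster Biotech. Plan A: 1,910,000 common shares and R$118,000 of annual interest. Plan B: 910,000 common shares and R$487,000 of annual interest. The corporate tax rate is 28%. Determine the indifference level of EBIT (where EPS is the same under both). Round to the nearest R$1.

At indifference, (EBIT − 118,000)(1 − t)/1,910,000 = (EBIT − 487,000)(1 − t)/910,000.
Cancelling (1 − t) and cross-multiplying: 910,000·(EBIT − 118,000) = 1,910,000·(EBIT − 487,000).
EBIT × (1,910,000 − 910,000) = 487,000 × 1,910,000 − 118,000 × 910,000 = 822,790,000,000, so EBIT = 822,790,000,000 ÷ 1,000,000 = 822,790.00.

R$822,790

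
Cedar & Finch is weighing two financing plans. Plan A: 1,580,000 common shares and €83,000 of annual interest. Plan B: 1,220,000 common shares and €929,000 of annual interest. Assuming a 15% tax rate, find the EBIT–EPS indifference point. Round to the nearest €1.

€3,796,000

Set EPS_A = EPS_B: (EBIT − €83,000)(1 − 0.15) ÷ 1,580,000 = (EBIT − €929,000)(1 − 0.15) ÷ 1,220,000.
The (1 − t) factor cancels: (EBIT − 83,000) × 1,220,000 = (EBIT − 929,000) × 1,580,000.
Solving, EBIT = (929,000·1,580,000 − 83,000·1,220,000) / (1,580,000 − 1,220,000) = 1,366,560,000,000 / 360,000 = 3,796,000.00.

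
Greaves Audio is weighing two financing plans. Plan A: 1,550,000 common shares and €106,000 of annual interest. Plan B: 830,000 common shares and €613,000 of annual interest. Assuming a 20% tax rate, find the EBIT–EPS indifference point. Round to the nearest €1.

€1,197,458

Set EPS_A = EPS_B: (EBIT − €106,000)(1 − 0.20) ÷ 1,550,000 = (EBIT − €613,000)(1 − 0.20) ÷ 830,000.
Cancelling (1 − t) and cross-multiplying: 830,000·(EBIT − 106,000) = 1,550,000·(EBIT − 613,000).
EBIT × (1,550,000 − 830,000) = 613,000 × 1,550,000 − 106,000 × 830,000 = 862,170,000,000, so EBIT = 862,170,000,000 ÷ 720,000 = 1,197,458.33.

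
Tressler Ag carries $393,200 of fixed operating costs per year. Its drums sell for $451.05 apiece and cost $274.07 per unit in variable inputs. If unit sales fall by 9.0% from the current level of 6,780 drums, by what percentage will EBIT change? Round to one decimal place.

-13.4%

At 6,780 units, contribution = 6,780 × $176.98 = $1,199,924.40.
Operating income = contribution − fixed costs = $1,199,924.40 − $393,200 = $806,724.40.
DOL = contribution ÷ EBIT = $1,199,924.40 ÷ $806,724.40 = 1.4874.
Operating income changes by 1.4874 × -9.0% = -13.4%.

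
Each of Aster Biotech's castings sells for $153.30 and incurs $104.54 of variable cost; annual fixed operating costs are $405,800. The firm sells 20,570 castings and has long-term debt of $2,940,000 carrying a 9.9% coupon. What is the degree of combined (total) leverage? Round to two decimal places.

3.28

Contribution at this volume is 20,570 × $48.76 = $1,002,993.20.
EBIT = $1,002,993.20 − $405,800 = $597,193.20. Interest = $291,060.00.
DOL = $1,002,993.20 ÷ $597,193.20 = 1.6795; DFL = $597,193.20 ÷ $306,133.20 = 1.9508.
DCL = DOL × DFL = 1.6795 × 1.9508 = 3.2764.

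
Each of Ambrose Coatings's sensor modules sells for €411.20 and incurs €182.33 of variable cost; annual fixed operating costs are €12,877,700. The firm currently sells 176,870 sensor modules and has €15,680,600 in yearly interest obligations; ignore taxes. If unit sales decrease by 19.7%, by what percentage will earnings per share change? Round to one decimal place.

Contribution at this volume is 176,870 × €228.87 = €40,480,236.90.
EBIT = €40,480,236.90 − €12,877,700 = €27,602,536.90.
Interest = €15,680,600.00, so EBIT − I = €11,921,936.90.
DCL = total CM / (EBIT − I) = €40,480,236.90 / €11,921,936.90 = 3.3954.
%ΔEPS = DCL × %ΔSales = 3.3954 × -19.7% = -66.9%.

-66.9%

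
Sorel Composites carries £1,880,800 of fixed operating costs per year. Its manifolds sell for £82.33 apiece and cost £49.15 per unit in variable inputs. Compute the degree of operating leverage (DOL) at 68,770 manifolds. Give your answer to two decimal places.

5.69

At 68,770 units, contribution = 68,770 × £33.18 = £2,281,788.60.
Subtracting fixed costs: EBIT = £2,281,788.60 − £1,880,800 = £400,988.60.
DOL = contribution ÷ EBIT = £2,281,788.60 ÷ £400,988.60 = 5.6904.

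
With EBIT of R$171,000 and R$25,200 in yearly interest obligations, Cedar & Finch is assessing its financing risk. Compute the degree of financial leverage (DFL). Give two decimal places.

1.17

Annual interest charges come to R$25,200.00.
Degree of financial leverage = EBIT / (EBIT − interest) = R$171,000 / R$145,800.00 = 1.1728.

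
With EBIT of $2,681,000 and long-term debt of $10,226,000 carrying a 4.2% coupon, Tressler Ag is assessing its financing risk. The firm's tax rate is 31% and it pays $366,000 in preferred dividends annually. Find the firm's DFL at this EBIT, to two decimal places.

Annual interest charges come to $429,492.00.
Pre-tax preferred-dividend burden = $366,000 ÷ (1 − 0.31) = $530,434.78.
DFL = EBIT ÷ [EBIT − I − D_p/(1−t)] = $2,681,000 ÷ [$2,681,000 − $429,492.00 − $530,434.78] = $2,681,000 ÷ $1,721,073.22 = 1.5577.

1.56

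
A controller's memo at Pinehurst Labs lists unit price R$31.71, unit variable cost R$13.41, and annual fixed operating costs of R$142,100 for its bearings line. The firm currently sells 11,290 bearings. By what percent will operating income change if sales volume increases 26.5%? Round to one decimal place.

At 11,290 units, contribution = 11,290 × R$18.30 = R$206,607.00.
Operating income = contribution − fixed costs = R$206,607.00 − R$142,100 = R$64,507.00.
So DOL = total CM / EBIT = R$206,607.00 / R$64,507.00 = 3.2029.
Operating income changes by 3.2029 × +26.5% = +84.9%.

+84.9%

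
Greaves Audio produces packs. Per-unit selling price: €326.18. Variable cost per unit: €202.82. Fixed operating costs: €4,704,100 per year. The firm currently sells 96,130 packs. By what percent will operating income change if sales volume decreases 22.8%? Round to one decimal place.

At 96,130 units, contribution = 96,130 × €123.36 = €11,858,596.80.
Operating income = contribution − fixed costs = €11,858,596.80 − €4,704,100 = €7,154,496.80.
So DOL = total CM / EBIT = €11,858,596.80 / €7,154,496.80 = 1.6575.
%ΔEBIT = DOL × %ΔSales = 1.6575 × -22.8% = -37.8%.

-37.8%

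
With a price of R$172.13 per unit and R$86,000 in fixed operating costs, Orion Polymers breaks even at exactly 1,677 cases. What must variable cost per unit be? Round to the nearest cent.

R$120.85

Contribution per unit must be FC / Q = R$86,000 / 1,677 = R$51.2821.
Hence VC = price − CM = R$172.13 − R$51.2821 = R$120.85.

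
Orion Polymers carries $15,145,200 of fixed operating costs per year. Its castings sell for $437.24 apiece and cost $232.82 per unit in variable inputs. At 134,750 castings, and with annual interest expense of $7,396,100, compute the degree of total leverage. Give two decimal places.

Total contribution margin = 134,750 × $204.42 = $27,545,595.00.
EBIT = $27,545,595.00 − $15,145,200 = $12,400,395.00. Interest = $7,396,100.00, so EBIT − I = $5,004,295.00.
DCL = contribution ÷ (EBIT − I) = $27,545,595.00 ÷ $5,004,295.00 = 5.5044.

5.50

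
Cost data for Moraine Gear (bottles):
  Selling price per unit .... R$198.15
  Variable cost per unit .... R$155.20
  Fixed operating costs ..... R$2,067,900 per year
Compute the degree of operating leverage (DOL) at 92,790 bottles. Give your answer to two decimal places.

Contribution at this volume is 92,790 × R$42.95 = R$3,985,330.50.
EBIT = R$3,985,330.50 − R$2,067,900 = R$1,917,430.50.
So DOL = total CM / EBIT = R$3,985,330.50 / R$1,917,430.50 = 2.0785.

2.08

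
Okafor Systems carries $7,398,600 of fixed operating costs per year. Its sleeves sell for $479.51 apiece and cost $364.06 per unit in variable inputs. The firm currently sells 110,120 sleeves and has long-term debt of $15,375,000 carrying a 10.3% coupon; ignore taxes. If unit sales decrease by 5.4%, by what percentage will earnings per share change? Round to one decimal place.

-18.4%

At 110,120 units, contribution = 110,120 × $115.45 = $12,713,354.00.
Subtracting fixed costs: EBIT = $12,713,354.00 − $7,398,600 = $5,314,754.00.
After interest of $1,583,625.00, pre-tax earnings = $3,731,129.00.
Degree of combined leverage = contribution ÷ (EBIT − I) = $12,713,354.00 ÷ $3,731,129.00 = 3.4074.
EPS therefore changes by 3.4074 × (-5.4%) = -18.4%.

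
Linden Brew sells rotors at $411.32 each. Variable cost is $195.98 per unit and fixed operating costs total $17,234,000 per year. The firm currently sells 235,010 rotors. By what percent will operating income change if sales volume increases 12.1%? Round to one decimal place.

At 235,010 units, contribution = 235,010 × $215.34 = $50,607,053.40.
Operating income = contribution − fixed costs = $50,607,053.40 − $17,234,000 = $33,373,053.40.
So DOL = total CM / EBIT = $50,607,053.40 / $33,373,053.40 = 1.5164.
%ΔEBIT = DOL × %ΔSales = 1.5164 × +12.1% = +18.3%.

+18.3%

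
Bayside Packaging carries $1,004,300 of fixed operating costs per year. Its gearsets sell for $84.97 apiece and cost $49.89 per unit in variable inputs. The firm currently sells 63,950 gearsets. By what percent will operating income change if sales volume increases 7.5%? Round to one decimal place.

Contribution at this volume is 63,950 × $35.08 = $2,243,366.00.
Operating income = contribution − fixed costs = $2,243,366.00 − $1,004,300 = $1,239,066.00.
So DOL = total CM / EBIT = $2,243,366.00 / $1,239,066.00 = 1.8105.
Operating income changes by 1.8105 × +7.5% = +13.6%.

+13.6%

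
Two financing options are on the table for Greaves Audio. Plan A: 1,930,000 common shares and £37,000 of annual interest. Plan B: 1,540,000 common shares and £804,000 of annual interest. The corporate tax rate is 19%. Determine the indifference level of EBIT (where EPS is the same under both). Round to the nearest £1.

£3,832,667

At indifference, (EBIT − 37,000)(1 − t)/1,930,000 = (EBIT − 804,000)(1 − t)/1,540,000.
Cancelling (1 − t) and cross-multiplying: 1,540,000·(EBIT − 37,000) = 1,930,000·(EBIT − 804,000).
EBIT × (1,930,000 − 1,540,000) = 804,000 × 1,930,000 − 37,000 × 1,540,000 = 1,494,740,000,000, so EBIT = 1,494,740,000,000 ÷ 390,000 = 3,832,666.67.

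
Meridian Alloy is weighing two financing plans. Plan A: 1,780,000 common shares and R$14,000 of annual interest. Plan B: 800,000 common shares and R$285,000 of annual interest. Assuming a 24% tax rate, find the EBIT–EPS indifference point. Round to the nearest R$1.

R$506,224

At indifference, (EBIT − 14,000)(1 − t)/1,780,000 = (EBIT − 285,000)(1 − t)/800,000.
The (1 − t) factor cancels: (EBIT − 14,000) × 800,000 = (EBIT − 285,000) × 1,780,000.
Solving, EBIT = (285,000·1,780,000 − 14,000·800,000) / (1,780,000 − 800,000) = 496,100,000,000 / 980,000 = 506,224.49.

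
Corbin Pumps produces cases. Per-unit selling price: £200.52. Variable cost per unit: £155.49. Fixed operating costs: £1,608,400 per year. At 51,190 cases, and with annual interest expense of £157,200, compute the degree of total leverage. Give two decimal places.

4.27

Contribution at this volume is 51,190 × £45.03 = £2,305,085.70.
Operating income = contribution − fixed costs = £2,305,085.70 − £1,608,400 = £696,685.70. Interest = £157,200.00, so EBIT − I = £539,485.70.
Degree of total leverage = total CM / (EBIT − interest) = £2,305,085.70 / £539,485.70 = 4.2727.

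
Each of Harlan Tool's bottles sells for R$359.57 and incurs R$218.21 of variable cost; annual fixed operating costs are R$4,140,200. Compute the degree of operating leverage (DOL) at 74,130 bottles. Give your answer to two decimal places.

1.65

Contribution at this volume is 74,130 × R$141.36 = R$10,479,016.80.
EBIT = R$10,479,016.80 − R$4,140,200 = R$6,338,816.80.
DOL = contribution ÷ EBIT = R$10,479,016.80 ÷ R$6,338,816.80 = 1.6532.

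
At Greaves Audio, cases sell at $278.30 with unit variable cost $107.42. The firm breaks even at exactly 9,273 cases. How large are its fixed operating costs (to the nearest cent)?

$1,584,570.24

Each unit contributes $278.30 − $107.42 = $170.88.
Since BE = FC / CM, FC = 9,273 × $170.88 = $1,584,570.24.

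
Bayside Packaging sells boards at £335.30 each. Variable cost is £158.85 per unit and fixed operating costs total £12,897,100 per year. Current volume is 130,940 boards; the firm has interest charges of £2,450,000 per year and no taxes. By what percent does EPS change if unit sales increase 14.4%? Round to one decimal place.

Contribution at this volume is 130,940 × £176.45 = £23,104,363.00.
Operating income = contribution − fixed costs = £23,104,363.00 − £12,897,100 = £10,207,263.00.
Interest = £2,450,000.00, so EBIT − I = £7,757,263.00.
Degree of combined leverage = contribution ÷ (EBIT − I) = £23,104,363.00 ÷ £7,757,263.00 = 2.9784.
%ΔEPS = DCL × %ΔSales = 2.9784 × +14.4% = +42.9%.

+42.9%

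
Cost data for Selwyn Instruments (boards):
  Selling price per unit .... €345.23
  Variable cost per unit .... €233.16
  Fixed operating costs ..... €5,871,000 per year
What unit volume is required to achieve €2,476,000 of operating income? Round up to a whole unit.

Contribution margin per unit = €345.23 − €233.16 = €112.07.
Units = (FC + target) / CM = (€5,871,000 + €2,476,000) / €112.07 = 74,480.24, so 74,481 boards.

74,481 boards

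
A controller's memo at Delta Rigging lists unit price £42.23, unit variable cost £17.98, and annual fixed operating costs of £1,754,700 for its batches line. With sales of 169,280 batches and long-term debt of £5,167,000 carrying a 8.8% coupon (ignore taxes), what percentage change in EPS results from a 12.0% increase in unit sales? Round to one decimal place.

Total contribution margin = 169,280 × £24.25 = £4,105,040.00.
Subtracting fixed costs: EBIT = £4,105,040.00 − £1,754,700 = £2,350,340.00.
After interest of £454,696.00, pre-tax earnings = £1,895,644.00.
Degree of combined leverage = contribution ÷ (EBIT − I) = £4,105,040.00 ÷ £1,895,644.00 = 2.1655.
EPS therefore changes by 2.1655 × (+12.0%) = +26.0%.

+26.0%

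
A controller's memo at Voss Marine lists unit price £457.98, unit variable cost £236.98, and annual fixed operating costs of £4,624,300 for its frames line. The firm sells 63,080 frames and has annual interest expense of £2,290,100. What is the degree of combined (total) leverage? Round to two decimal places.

At 63,080 units, contribution = 63,080 × £221.00 = £13,940,680.00.
EBIT = £13,940,680.00 − £4,624,300 = £9,316,380.00. Interest = £2,290,100.00, so EBIT − I = £7,026,280.00.
DCL = contribution ÷ (EBIT − I) = £13,940,680.00 ÷ £7,026,280.00 = 1.9841.

1.98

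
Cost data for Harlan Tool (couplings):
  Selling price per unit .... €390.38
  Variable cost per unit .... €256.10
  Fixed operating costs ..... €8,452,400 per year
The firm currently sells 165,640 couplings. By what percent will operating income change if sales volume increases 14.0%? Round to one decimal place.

+22.6%

Total contribution margin = 165,640 × €134.28 = €22,242,139.20.
Operating income = contribution − fixed costs = €22,242,139.20 − €8,452,400 = €13,789,739.20.
Degree of operating leverage = €22,242,139.20 / €13,789,739.20 = 1.6129.
So EBIT moves 1.6129 × (+14.0%) = +22.6%.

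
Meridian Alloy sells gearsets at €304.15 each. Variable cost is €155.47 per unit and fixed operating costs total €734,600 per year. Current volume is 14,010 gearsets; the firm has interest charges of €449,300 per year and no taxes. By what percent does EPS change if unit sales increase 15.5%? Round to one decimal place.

+35.9%

Contribution at this volume is 14,010 × €148.68 = €2,083,006.80.
Subtracting fixed costs: EBIT = €2,083,006.80 − €734,600 = €1,348,406.80.
After interest of €449,300.00, pre-tax earnings = €899,106.80.
DCL = total CM / (EBIT − I) = €2,083,006.80 / €899,106.80 = 2.3168.
%ΔEPS = DCL × %ΔSales = 2.3168 × +15.5% = +35.9%.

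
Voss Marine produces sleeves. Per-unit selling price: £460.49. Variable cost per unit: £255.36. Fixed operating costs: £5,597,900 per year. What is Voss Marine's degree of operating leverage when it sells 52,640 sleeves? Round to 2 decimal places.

2.08

Total contribution margin = 52,640 × £205.13 = £10,798,043.20.
Subtracting fixed costs: EBIT = £10,798,043.20 − £5,597,900 = £5,200,143.20.
DOL = contribution ÷ EBIT = £10,798,043.20 ÷ £5,200,143.20 = 2.0765.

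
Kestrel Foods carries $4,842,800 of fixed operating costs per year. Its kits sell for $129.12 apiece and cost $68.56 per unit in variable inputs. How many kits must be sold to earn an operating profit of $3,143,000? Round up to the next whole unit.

131,866 kits

Contribution margin per unit = $129.12 − $68.56 = $60.56.
Need Q such that Q × $60.56 − $4,842,800 = $3,143,000, i.e. Q = $7,985,800 / $60.56 = 131,865.92 → 131,866.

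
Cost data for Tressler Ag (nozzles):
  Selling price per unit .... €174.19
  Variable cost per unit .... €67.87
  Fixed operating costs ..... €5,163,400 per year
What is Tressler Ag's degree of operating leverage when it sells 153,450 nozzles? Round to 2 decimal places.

At 153,450 units, contribution = 153,450 × €106.32 = €16,314,804.00.
EBIT = €16,314,804.00 − €5,163,400 = €11,151,404.00.
So DOL = total CM / EBIT = €16,314,804.00 / €11,151,404.00 = 1.4630.

1.46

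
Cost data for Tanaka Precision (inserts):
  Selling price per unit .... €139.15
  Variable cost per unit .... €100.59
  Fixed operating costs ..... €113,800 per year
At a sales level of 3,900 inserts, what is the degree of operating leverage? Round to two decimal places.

At 3,900 units, contribution = 3,900 × €38.56 = €150,384.00.
Operating income = contribution − fixed costs = €150,384.00 − €113,800 = €36,584.00.
DOL = contribution ÷ EBIT = €150,384.00 ÷ €36,584.00 = 4.1106.

4.11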